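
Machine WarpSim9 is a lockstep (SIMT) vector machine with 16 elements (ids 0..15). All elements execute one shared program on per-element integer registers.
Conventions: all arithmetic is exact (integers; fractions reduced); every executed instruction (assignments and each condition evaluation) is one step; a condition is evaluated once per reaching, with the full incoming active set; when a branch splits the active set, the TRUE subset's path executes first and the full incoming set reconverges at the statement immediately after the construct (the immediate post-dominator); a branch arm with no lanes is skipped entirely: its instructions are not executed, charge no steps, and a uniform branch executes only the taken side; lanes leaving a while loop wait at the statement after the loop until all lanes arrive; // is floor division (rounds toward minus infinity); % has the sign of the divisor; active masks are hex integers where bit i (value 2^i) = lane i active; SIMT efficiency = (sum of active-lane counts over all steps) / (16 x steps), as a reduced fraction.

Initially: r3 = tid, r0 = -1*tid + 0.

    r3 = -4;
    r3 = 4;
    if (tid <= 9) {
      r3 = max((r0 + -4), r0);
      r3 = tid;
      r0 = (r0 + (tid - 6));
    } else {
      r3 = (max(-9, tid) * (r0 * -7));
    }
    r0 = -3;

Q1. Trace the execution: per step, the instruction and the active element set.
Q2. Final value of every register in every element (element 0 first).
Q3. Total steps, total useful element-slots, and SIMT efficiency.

step 0: r3 <- -4                     0xffff
step 1: r3 <- 4                      0xffff
step 2: eval (tid <= 9)              0xffff
step 3: r3 <- max((r0 + -4), r0)     0x03ff
step 4: r3 <- tid                    0x03ff
step 5: r0 <- (r0 + (tid - 6))       0x03ff
step 6: r3 <- (max(-9, tid) * (r0 * -7)) 0xfc00
step 7: r0 <- -3                     0xffff

Answer: 8 steps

r3: 0,1,2,3,4,5,6,7,8,9,700,847,1008,1183,1372,1575
r0: -3,-3,-3,-3,-3,-3,-3,-3,-3,-3,-3,-3,-3,-3,-3,-3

steps = 8; useful = 100; efficiency = 100/128 = 25/32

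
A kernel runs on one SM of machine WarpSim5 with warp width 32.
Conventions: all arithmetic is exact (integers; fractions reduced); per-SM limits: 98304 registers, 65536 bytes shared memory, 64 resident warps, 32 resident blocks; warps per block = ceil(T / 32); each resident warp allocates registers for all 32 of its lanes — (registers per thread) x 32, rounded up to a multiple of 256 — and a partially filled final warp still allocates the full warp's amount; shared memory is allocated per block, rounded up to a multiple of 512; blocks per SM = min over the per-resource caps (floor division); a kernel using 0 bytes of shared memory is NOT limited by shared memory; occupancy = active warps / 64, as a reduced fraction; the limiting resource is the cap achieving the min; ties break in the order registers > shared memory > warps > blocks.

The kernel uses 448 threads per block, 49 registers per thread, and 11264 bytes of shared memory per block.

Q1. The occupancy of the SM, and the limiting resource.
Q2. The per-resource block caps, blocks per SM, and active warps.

Answer: occupancy 21/32, limited by registers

registers: 3 blocks
shared memory: 5 blocks
warps: 4 blocks
blocks: 32 blocks

Answer: 3 blocks, 42 active warps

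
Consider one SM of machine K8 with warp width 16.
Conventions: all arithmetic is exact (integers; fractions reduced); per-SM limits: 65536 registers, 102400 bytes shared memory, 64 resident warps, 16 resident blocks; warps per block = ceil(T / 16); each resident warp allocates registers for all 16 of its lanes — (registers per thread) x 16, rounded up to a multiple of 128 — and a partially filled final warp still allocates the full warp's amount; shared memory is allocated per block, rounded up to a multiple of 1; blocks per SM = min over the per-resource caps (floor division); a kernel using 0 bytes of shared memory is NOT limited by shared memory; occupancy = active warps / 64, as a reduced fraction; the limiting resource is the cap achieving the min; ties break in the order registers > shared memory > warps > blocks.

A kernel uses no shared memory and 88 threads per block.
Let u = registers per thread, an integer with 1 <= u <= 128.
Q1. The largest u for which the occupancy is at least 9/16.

Answer: u = 112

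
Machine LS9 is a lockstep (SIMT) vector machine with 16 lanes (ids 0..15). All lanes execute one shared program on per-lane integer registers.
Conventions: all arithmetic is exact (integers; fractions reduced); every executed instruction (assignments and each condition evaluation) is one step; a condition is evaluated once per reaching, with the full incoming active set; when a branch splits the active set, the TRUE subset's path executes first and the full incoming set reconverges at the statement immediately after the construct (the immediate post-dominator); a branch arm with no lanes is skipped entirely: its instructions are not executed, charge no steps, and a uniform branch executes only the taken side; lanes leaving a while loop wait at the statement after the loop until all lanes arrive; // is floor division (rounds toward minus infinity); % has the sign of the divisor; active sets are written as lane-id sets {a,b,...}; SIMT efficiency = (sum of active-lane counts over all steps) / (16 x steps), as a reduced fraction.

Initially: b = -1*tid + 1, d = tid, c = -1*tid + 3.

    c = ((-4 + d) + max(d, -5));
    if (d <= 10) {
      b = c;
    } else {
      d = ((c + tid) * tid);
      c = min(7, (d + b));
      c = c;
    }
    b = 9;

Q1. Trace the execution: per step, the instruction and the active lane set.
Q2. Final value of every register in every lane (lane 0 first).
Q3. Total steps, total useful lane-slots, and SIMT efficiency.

step 0: c <- ((-4 + d) + max(d, -5)) {0,1,2,3,4,5,6,7,8,9,10,11,12,13,14,15}
step 1: eval (d <= 10)               {0,1,2,3,4,5,6,7,8,9,10,11,12,13,14,15}
step 2: b <- c                       {0,1,2,3,4,5,6,7,8,9,10}
step 3: d <- ((c + tid) * tid)       {11,12,13,14,15}
step 4: c <- min(7, (d + b))         {11,12,13,14,15}
step 5: c <- c                       {11,12,13,14,15}
step 6: b <- 9                       {0,1,2,3,4,5,6,7,8,9,10,11,12,13,14,15}

Answer: 7 steps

b: 9,9,9,9,9,9,9,9,9,9,9,9,9,9,9,9
d: 0,1,2,3,4,5,6,7,8,9,10,319,384,455,532,615
c: -4,-2,0,2,4,6,8,10,12,14,16,7,7,7,7,7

steps = 7; useful = 74; efficiency = 74/112 = 37/56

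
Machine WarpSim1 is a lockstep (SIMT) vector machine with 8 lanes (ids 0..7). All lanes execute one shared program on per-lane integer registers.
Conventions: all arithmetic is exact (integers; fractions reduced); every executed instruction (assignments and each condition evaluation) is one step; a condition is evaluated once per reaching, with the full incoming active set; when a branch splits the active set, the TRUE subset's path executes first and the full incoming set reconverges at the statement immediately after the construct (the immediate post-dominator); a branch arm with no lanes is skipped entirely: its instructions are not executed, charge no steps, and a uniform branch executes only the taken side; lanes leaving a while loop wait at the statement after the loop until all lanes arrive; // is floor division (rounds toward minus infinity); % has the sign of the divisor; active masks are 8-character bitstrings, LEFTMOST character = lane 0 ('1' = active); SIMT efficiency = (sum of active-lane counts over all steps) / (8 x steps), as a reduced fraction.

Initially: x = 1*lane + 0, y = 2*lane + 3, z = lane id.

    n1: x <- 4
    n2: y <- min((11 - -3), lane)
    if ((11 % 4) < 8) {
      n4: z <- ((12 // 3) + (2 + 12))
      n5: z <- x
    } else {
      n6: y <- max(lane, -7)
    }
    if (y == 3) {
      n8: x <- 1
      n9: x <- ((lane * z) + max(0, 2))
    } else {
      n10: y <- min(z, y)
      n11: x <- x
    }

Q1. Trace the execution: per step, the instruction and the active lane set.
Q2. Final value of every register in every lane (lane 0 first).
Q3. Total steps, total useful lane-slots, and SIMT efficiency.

step 0: x <- 4                       11111111
step 1: y <- min((11 - -3), lane)    11111111
step 2: eval ((11 % 4) < 8)          11111111
step 3: z <- ((12 // 3) + (2 + 12))  11111111
step 4: z <- x                       11111111
step 5: eval (y == 3)                11111111
step 6: x <- 1                       00010000
step 7: x <- ((lane * z) + max(0, 2)) 00010000
step 8: y <- min(z, y)               11101111
step 9: x <- x                       11101111

Answer: 10 steps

x: 4,4,4,14,4,4,4,4
y: 0,1,2,3,4,4,4,4
z: 4,4,4,4,4,4,4,4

steps = 10; useful = 64; efficiency = 64/80 = 4/5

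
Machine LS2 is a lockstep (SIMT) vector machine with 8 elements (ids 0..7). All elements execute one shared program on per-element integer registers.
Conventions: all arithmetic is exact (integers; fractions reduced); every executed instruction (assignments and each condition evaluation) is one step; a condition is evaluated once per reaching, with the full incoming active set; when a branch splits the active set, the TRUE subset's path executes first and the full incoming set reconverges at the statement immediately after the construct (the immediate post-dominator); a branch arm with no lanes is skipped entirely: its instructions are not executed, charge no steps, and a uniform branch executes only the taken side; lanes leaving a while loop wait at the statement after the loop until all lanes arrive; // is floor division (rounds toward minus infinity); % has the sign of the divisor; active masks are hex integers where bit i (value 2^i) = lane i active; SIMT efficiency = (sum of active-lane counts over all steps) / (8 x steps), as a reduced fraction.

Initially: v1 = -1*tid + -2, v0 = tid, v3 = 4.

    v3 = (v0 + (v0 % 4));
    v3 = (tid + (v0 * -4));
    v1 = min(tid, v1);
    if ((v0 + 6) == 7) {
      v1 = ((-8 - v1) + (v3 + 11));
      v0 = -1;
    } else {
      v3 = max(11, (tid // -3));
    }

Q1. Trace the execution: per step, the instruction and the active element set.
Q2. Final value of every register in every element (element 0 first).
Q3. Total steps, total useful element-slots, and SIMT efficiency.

step 0: v3 <- (v0 + (v0 % 4))        0xff
step 1: v3 <- (tid + (v0 * -4))      0xff
step 2: v1 <- min(tid, v1)           0xff
step 3: eval ((v0 + 6) == 7)         0xff
step 4: v1 <- ((-8 - v1) + (v3 + 11)) 0x02
step 5: v0 <- -1                     0x02
step 6: v3 <- max(11, (tid // -3))   0xfd

Answer: 7 steps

v1: -2,3,-4,-5,-6,-7,-8,-9
v0: 0,-1,2,3,4,5,6,7
v3: 11,-3,11,11,11,11,11,11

steps = 7; useful = 41; efficiency = 41/56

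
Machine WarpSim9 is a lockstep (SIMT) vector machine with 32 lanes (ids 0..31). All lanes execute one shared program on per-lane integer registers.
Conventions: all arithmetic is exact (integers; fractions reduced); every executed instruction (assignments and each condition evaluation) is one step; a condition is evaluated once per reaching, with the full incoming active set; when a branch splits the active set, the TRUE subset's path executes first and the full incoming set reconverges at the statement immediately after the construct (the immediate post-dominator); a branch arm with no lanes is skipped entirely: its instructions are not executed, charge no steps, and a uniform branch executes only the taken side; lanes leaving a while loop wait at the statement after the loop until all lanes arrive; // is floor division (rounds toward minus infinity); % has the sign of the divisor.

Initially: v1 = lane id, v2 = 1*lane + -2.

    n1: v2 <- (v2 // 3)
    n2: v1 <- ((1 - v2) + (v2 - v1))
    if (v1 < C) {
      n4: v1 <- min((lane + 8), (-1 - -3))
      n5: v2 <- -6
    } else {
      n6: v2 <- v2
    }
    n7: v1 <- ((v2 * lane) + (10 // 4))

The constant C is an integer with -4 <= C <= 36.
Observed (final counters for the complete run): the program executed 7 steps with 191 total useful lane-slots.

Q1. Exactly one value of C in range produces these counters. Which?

Answer: C = 1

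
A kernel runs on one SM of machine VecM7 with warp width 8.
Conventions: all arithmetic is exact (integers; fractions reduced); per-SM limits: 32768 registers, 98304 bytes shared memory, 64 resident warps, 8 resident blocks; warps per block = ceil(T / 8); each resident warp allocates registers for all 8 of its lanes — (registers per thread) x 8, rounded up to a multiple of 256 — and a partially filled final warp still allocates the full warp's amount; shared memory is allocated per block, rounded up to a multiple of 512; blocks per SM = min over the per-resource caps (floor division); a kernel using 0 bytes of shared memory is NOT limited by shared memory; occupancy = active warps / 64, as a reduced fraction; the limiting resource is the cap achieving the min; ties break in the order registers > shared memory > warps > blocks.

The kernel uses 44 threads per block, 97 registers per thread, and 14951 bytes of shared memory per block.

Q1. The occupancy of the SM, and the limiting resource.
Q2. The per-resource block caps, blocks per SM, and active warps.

Answer: occupancy 15/32, limited by registers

registers: 5 blocks
shared memory: 6 blocks
warps: 10 blocks
blocks: 8 blocks

Answer: 5 blocks, 30 active warps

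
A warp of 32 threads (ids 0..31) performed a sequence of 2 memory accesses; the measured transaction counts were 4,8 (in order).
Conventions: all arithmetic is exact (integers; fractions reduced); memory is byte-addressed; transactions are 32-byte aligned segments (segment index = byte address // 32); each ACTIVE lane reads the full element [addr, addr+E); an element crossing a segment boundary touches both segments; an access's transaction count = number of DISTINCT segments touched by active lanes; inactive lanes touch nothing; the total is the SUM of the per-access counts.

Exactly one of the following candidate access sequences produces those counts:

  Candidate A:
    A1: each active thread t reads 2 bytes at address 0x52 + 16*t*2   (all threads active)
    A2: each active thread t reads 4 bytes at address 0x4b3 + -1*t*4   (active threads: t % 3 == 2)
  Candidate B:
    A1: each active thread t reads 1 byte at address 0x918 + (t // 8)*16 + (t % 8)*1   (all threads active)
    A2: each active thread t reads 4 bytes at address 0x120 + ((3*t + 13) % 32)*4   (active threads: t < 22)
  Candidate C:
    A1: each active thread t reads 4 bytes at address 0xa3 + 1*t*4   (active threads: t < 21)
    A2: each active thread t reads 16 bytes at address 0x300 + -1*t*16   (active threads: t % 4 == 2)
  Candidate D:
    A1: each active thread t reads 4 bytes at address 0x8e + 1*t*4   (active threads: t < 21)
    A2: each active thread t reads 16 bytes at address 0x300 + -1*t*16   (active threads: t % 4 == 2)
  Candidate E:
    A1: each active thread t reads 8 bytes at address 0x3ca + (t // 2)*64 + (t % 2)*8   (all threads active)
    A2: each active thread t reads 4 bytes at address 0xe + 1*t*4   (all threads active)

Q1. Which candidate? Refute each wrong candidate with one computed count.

A: A1 gives 32 transactions, not 4
B: A1 gives 3 transactions, not 4
C: A1 gives 3 transactions, not 4
E: A1 gives 16 transactions, not 4
D: all counts match (4,8)

Answer: D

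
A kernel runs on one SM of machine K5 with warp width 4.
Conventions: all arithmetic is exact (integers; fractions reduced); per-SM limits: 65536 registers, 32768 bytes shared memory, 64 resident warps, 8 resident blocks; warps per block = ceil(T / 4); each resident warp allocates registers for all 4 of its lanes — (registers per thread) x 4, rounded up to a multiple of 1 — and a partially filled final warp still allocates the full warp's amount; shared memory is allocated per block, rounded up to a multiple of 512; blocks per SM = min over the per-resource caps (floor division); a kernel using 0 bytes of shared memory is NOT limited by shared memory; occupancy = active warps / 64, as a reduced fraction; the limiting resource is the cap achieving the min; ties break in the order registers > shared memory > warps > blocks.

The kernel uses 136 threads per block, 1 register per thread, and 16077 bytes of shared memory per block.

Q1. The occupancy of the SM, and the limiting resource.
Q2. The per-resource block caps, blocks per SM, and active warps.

Answer: occupancy 17/32, limited by warps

registers: 481 blocks
shared memory: 2 blocks
warps: 1 block
blocks: 8 blocks

Answer: 1 block, 34 active warps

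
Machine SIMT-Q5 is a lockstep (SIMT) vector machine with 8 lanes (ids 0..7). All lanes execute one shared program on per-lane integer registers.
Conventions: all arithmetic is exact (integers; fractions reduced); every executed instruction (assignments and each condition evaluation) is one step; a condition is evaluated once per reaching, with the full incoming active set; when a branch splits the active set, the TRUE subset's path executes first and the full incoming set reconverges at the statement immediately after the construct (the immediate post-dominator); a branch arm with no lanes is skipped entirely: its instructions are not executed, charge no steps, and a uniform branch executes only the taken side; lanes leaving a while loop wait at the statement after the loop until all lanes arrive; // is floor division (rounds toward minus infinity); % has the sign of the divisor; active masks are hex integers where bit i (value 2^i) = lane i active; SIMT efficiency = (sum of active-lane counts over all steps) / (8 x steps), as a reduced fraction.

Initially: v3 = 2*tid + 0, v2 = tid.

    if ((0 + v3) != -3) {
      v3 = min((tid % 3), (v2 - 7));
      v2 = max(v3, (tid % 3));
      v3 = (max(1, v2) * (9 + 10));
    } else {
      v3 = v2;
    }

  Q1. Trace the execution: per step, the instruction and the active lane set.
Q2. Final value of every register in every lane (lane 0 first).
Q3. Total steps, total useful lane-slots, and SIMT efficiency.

step 0: eval ((0 + v3) != -3)        0xff
step 1: v3 <- min((tid % 3), (v2 - 7)) 0xff
step 2: v2 <- max(v3, (tid % 3))     0xff
step 3: v3 <- (max(1, v2) * (9 + 10)) 0xff

Answer: 4 steps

v3: 19,19,38,19,19,38,19,19
v2: 0,1,2,0,1,2,0,1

steps = 4; useful = 32; efficiency = 32/32 = 1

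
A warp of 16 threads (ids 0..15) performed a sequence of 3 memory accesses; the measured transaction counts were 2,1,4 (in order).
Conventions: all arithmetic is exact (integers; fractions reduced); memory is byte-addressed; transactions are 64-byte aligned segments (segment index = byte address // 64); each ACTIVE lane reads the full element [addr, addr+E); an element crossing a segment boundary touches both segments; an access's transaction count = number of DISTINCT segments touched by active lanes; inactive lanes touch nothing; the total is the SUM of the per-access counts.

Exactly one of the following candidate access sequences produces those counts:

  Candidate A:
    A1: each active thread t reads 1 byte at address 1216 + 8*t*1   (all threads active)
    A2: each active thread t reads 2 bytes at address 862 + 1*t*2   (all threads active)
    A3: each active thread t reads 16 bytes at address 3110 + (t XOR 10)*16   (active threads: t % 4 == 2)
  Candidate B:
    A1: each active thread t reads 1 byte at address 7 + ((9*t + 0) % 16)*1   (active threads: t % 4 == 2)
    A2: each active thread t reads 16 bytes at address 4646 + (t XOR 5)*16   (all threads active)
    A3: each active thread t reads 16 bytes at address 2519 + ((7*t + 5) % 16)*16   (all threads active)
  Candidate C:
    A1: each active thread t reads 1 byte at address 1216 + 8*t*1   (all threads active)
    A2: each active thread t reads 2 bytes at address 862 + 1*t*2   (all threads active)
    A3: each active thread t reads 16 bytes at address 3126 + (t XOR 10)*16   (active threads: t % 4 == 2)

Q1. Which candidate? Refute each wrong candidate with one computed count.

B: A1 gives 1 transaction, not 2
C: A3 gives 5 transactions, not 4
A: all counts match (2,1,4)

Answer: A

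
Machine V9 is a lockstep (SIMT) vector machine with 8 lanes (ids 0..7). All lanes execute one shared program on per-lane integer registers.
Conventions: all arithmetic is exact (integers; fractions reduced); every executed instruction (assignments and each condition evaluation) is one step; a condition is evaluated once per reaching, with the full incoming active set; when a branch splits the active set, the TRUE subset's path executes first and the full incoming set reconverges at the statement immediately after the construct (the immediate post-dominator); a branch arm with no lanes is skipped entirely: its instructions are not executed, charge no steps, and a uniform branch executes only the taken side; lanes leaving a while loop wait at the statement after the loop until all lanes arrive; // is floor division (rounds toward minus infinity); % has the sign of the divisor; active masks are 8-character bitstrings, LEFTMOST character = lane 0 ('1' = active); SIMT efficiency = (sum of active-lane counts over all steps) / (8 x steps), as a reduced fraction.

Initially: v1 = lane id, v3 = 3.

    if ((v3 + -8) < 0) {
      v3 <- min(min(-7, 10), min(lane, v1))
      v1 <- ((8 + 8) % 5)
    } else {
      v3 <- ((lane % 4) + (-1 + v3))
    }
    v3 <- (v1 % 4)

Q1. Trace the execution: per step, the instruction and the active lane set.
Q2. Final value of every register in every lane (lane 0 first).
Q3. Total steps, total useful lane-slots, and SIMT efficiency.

step 0: eval ((v3 + -8) < 0)         11111111
step 1: v3 <- min(min(-7, 10), min(lane, v1)) 11111111
step 2: v1 <- ((8 + 8) % 5)          11111111
step 3: v3 <- (v1 % 4)               11111111

Answer: 4 steps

v1: 1,1,1,1,1,1,1,1
v3: 1,1,1,1,1,1,1,1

steps = 4; useful = 32; efficiency = 32/32 = 1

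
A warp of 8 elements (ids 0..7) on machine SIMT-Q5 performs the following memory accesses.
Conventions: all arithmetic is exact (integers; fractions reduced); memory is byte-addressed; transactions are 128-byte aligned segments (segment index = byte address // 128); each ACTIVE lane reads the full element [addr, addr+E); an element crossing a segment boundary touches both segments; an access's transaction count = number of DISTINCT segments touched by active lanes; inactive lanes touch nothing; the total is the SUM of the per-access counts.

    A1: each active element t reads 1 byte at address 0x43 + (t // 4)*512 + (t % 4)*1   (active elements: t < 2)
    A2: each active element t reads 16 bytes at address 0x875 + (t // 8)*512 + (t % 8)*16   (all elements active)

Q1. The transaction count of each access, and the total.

A1: 1 transaction
A2: 2 transactions

Answer: 1,2; total 3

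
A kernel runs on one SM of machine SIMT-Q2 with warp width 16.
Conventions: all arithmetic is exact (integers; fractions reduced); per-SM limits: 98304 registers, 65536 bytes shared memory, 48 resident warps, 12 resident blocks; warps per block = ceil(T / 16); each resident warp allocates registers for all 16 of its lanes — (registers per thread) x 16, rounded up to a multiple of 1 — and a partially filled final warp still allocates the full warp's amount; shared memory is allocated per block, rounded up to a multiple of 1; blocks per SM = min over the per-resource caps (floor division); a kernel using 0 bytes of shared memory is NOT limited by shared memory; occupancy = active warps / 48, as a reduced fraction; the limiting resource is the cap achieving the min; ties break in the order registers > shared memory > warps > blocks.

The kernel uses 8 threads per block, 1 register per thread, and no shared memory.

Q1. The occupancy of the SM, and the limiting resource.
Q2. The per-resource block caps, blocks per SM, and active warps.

Answer: occupancy 1/4, limited by blocks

registers: 6144 blocks
shared memory: no limit (kernel uses none)
warps: 48 blocks
blocks: 12 blocks

Answer: 12 blocks, 12 active warps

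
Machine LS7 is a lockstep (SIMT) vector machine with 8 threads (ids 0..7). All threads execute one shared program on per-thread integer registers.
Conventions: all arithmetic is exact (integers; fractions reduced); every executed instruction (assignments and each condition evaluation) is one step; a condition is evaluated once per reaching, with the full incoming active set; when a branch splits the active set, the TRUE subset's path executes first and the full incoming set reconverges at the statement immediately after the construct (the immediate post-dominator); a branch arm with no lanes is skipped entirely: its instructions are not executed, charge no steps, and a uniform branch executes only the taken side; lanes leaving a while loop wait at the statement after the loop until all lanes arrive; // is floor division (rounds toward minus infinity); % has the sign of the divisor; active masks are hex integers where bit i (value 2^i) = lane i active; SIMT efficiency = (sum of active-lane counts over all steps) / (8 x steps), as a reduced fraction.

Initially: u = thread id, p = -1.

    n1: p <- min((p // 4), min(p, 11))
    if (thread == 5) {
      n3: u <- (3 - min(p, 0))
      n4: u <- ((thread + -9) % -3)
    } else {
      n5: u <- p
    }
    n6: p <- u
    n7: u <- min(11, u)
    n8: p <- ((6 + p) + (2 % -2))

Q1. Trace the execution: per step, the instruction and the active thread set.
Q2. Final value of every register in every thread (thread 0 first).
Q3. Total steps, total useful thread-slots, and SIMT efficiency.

step 0: p <- min((p // 4), min(p, 11)) 0xff
step 1: eval (thread == 5)           0xff
step 2: u <- (3 - min(p, 0))         0x20
step 3: u <- ((thread + -9) % -3)    0x20
step 4: u <- p                       0xdf
step 5: p <- u                       0xff
step 6: u <- min(11, u)              0xff
step 7: p <- ((6 + p) + (2 % -2))    0xff

Answer: 8 steps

u: -1,-1,-1,-1,-1,-1,-1,-1
p: 5,5,5,5,5,5,5,5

steps = 8; useful = 49; efficiency = 49/64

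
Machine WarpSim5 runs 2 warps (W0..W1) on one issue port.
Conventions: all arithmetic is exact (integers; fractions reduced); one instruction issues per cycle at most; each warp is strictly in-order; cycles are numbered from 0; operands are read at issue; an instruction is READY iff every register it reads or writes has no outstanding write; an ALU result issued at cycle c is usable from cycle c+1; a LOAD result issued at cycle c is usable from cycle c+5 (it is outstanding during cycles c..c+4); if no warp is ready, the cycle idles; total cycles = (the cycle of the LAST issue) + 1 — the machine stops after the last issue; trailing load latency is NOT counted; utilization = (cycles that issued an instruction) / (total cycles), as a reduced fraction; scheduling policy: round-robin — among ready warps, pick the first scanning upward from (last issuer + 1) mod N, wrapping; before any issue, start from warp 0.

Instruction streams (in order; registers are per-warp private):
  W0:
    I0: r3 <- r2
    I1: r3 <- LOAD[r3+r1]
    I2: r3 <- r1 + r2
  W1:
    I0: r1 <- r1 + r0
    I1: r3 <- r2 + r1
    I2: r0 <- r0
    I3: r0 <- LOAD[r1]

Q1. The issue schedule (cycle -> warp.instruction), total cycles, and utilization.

cycle 0: W0.I0
cycle 1: W1.I0
cycle 2: W0.I1
cycle 3: W1.I1
cycle 4: W1.I2
cycle 5: W1.I3
cycle 6: idle
cycle 7: W0.I2

Answer: 8 cycles, utilization 7/8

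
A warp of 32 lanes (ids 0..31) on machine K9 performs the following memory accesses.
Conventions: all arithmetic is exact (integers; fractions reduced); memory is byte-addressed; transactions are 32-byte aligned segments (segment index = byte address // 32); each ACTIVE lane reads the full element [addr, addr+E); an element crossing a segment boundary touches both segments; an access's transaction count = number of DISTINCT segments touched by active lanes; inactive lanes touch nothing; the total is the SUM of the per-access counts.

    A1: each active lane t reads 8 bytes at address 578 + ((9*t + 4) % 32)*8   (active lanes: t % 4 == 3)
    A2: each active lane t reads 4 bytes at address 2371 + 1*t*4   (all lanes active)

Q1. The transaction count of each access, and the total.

A1: 9 transactions
A2: 5 transactions

Answer: 9,5; total 14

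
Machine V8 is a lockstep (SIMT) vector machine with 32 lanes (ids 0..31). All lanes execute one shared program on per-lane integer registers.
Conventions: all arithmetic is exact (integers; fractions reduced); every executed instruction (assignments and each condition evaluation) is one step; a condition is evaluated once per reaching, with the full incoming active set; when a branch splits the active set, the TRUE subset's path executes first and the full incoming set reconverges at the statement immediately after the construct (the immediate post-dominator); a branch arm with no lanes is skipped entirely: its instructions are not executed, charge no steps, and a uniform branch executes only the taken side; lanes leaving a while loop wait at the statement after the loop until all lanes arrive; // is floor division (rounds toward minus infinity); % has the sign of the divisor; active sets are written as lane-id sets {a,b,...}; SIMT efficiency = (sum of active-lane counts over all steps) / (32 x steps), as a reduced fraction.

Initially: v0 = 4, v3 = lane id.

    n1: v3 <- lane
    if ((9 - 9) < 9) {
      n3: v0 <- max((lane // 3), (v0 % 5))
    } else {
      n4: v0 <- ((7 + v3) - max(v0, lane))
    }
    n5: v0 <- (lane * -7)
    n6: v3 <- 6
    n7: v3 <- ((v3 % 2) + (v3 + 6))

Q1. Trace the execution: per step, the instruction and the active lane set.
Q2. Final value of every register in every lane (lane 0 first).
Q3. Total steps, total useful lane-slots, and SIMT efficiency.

step 0: v3 <- lane                   {0,1,2,3,4,5,6,7,8,9,10,11,12,13,14,15,16,17,18,19,20,21,22,23,24,25,26,27,28,29,30,31}
step 1: eval ((9 - 9) < 9)           {0,1,2,3,4,5,6,7,8,9,10,11,12,13,14,15,16,17,18,19,20,21,22,23,24,25,26,27,28,29,30,31}
step 2: v0 <- max((lane // 3), (v0 % 5)) {0,1,2,3,4,5,6,7,8,9,10,11,12,13,14,15,16,17,18,19,20,21,22,23,24,25,26,27,28,29,30,31}
step 3: v0 <- (lane * -7)            {0,1,2,3,4,5,6,7,8,9,10,11,12,13,14,15,16,17,18,19,20,21,22,23,24,25,26,27,28,29,30,31}
step 4: v3 <- 6                      {0,1,2,3,4,5,6,7,8,9,10,11,12,13,14,15,16,17,18,19,20,21,22,23,24,25,26,27,28,29,30,31}
step 5: v3 <- ((v3 % 2) + (v3 + 6))  {0,1,2,3,4,5,6,7,8,9,10,11,12,13,14,15,16,17,18,19,20,21,22,23,24,25,26,27,28,29,30,31}

Answer: 6 steps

v0: 0,-7,-14,-21,-28,-35,-42,-49,-56,-63,-70,-77,-84,-91,-98,-105,-112,-119,-126,-133,-140,-147,-154,-161,-168,-175,-182,-189,-196,-203,-210,-217
v3: 12,12,12,12,12,12,12,12,12,12,12,12,12,12,12,12,12,12,12,12,12,12,12,12,12,12,12,12,12,12,12,12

steps = 6; useful = 192; efficiency = 192/192 = 1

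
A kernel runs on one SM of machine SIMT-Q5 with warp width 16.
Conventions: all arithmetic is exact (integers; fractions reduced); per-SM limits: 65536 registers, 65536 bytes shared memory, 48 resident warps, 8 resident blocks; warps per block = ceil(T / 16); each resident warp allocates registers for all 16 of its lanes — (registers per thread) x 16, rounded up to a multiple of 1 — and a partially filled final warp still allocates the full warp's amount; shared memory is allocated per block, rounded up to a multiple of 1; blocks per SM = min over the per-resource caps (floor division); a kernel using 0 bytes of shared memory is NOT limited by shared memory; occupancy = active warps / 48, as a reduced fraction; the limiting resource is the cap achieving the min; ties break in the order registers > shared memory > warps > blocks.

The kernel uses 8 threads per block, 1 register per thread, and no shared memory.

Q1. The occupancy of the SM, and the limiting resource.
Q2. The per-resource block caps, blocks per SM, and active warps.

Answer: occupancy 1/6, limited by blocks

registers: 4096 blocks
shared memory: no limit (kernel uses none)
warps: 48 blocks
blocks: 8 blocks

Answer: 8 blocks, 8 active warps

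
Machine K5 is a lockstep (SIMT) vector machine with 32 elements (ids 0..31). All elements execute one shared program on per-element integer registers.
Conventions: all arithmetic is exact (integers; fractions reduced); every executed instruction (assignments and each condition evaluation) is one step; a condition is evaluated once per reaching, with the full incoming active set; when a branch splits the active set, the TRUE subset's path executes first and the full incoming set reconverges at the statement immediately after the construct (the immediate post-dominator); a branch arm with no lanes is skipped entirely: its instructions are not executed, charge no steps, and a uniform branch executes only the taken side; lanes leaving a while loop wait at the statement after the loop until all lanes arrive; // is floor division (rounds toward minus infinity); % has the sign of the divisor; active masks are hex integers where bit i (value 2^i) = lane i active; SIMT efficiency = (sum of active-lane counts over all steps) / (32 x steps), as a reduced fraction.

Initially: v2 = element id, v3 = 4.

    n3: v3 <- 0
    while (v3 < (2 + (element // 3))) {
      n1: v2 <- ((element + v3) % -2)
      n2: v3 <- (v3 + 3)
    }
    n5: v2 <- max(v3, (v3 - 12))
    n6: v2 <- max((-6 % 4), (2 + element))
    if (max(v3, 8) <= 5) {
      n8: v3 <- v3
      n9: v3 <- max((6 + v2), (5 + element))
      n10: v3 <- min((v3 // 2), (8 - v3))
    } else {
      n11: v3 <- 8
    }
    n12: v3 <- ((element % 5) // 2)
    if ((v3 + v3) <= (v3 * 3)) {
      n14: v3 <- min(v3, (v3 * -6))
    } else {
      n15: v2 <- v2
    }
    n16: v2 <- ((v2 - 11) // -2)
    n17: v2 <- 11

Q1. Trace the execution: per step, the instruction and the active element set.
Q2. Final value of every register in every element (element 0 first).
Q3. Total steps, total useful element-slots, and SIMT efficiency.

step 0: v3 <- 0                      0xffffffff
step 1: eval (v3 < (2 + (element // 3))) 0xffffffff
step 2: v2 <- ((element + v3) % -2)  0xffffffff
step 3: v3 <- (v3 + 3)               0xffffffff
step 4: eval (v3 < (2 + (element // 3))) 0xffffffff
step 5: v2 <- ((element + v3) % -2)  0xffffffc0
step 6: v3 <- (v3 + 3)               0xffffffc0
step 7: eval (v3 < (2 + (element // 3))) 0xffffffc0
step 8: v2 <- ((element + v3) % -2)  0xffff8000
step 9: v3 <- (v3 + 3)               0xffff8000
step 10: eval (v3 < (2 + (element // 3))) 0xffff8000
step 11: v2 <- ((element + v3) % -2)  0xff000000
step 12: v3 <- (v3 + 3)               0xff000000
step 13: eval (v3 < (2 + (element // 3))) 0xff000000
step 14: v2 <- max(v3, (v3 - 12))     0xffffffff
step 15: v2 <- max((-6 % 4), (2 + element)) 0xffffffff
step 16: eval (max(v3, 8) <= 5)       0xffffffff
step 17: v3 <- 8                      0xffffffff
step 18: v3 <- ((element % 5) // 2)   0xffffffff
step 19: eval ((v3 + v3) <= (v3 * 3)) 0xffffffff
step 20: v3 <- min(v3, (v3 * -6))     0xffffffff
step 21: v2 <- ((v2 - 11) // -2)      0xffffffff
step 22: v2 <- 11                     0xffffffff

Answer: 23 steps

v2: 11,11,11,11,11,11,11,11,11,11,11,11,11,11,11,11,11,11,11,11,11,11,11,11,11,11,11,11,11,11,11,11
v3: 0,0,-6,-6,-12,0,0,-6,-6,-12,0,0,-6,-6,-12,0,0,-6,-6,-12,0,0,-6,-6,-12,0,0,-6,-6,-12,0,0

steps = 23; useful = 601; efficiency = 601/736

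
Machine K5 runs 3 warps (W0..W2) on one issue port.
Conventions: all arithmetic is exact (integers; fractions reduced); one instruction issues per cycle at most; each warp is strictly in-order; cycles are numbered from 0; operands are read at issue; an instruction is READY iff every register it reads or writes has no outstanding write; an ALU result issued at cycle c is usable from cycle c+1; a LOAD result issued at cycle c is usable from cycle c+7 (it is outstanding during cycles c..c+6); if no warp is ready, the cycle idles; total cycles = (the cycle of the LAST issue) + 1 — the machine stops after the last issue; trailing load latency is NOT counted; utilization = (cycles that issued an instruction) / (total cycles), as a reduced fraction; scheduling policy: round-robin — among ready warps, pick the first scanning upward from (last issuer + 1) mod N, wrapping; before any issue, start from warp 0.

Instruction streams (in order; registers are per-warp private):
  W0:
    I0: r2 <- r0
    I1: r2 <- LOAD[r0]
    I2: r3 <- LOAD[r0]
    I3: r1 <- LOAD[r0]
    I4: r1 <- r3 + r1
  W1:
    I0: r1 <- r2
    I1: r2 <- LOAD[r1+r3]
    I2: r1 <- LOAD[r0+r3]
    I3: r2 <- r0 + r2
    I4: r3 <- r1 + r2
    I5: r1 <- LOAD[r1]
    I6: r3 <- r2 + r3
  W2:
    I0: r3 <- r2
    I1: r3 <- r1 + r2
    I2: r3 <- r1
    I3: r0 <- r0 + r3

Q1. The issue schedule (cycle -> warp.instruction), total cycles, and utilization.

cycle 0: W0.I0
cycle 1: W1.I0
cycle 2: W2.I0
cycle 3: W0.I1
cycle 4: W1.I1
cycle 5: W2.I1
cycle 6: W0.I2
cycle 7: W1.I2
cycle 8: W2.I2
cycle 9: W0.I3
cycle 10: W2.I3
cycle 11: W1.I3
cycle 12: idle
cycle 13: idle
cycle 14: W1.I4
cycle 15: W1.I5
cycle 16: W0.I4
cycle 17: W1.I6

Answer: 18 cycles, utilization 8/9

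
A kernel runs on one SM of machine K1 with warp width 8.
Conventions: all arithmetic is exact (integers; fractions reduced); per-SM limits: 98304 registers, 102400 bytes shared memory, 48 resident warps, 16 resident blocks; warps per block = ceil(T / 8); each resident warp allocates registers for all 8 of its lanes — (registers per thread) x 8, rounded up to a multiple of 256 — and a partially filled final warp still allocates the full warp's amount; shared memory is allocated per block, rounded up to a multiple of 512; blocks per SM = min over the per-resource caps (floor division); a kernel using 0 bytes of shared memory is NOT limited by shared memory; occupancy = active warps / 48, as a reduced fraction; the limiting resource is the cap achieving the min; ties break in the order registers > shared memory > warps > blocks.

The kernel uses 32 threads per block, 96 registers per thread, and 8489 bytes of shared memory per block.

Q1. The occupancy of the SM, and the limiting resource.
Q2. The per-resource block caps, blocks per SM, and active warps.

Answer: occupancy 11/12, limited by shared memory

registers: 32 blocks
shared memory: 11 blocks
warps: 12 blocks
blocks: 16 blocks

Answer: 11 blocks, 44 active warps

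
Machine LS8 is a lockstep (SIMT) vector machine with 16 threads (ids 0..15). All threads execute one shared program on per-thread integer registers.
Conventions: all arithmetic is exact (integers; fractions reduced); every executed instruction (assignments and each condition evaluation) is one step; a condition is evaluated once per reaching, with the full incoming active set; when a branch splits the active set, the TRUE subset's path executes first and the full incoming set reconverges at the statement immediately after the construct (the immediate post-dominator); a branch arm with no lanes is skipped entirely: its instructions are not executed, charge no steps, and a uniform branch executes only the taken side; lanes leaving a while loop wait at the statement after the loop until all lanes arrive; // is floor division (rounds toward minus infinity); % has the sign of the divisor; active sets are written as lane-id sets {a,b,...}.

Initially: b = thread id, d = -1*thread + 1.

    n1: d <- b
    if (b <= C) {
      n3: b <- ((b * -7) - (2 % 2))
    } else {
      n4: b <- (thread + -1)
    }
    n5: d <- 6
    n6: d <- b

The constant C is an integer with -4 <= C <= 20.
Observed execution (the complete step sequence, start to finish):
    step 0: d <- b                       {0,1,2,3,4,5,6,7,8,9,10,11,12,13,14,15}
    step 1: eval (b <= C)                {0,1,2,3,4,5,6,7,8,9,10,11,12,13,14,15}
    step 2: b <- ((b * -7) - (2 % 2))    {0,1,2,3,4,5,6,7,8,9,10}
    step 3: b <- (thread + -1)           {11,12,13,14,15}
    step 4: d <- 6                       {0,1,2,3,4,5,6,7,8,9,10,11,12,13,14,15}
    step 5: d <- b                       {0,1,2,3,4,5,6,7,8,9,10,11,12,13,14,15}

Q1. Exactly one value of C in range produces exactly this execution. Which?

Answer: C = 10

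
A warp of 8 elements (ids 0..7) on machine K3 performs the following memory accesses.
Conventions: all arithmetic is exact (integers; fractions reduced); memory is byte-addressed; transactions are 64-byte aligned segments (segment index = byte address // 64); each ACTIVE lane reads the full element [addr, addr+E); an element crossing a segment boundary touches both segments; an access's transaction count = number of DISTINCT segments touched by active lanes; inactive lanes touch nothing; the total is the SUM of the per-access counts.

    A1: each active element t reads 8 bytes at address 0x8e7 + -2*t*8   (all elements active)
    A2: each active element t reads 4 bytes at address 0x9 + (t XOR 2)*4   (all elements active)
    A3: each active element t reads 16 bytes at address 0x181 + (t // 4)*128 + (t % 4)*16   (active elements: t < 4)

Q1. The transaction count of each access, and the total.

A1: 3 transactions
A2: 1 transaction
A3: 2 transactions

Answer: 3,1,2; total 6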